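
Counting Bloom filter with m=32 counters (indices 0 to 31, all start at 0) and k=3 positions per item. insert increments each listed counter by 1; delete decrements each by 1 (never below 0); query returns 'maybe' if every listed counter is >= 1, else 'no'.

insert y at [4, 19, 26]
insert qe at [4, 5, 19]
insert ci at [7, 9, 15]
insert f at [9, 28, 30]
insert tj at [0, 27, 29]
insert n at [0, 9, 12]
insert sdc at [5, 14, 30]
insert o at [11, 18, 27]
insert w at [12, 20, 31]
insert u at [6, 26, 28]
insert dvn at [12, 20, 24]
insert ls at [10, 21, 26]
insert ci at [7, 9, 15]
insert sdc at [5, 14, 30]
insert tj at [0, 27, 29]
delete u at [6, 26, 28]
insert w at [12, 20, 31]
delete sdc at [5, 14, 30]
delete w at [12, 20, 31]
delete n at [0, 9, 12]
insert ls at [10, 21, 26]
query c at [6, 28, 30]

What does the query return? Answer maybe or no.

Step 1: insert y at [4, 19, 26] -> counters=[0,0,0,0,1,0,0,0,0,0,0,0,0,0,0,0,0,0,0,1,0,0,0,0,0,0,1,0,0,0,0,0]
Step 2: insert qe at [4, 5, 19] -> counters=[0,0,0,0,2,1,0,0,0,0,0,0,0,0,0,0,0,0,0,2,0,0,0,0,0,0,1,0,0,0,0,0]
Step 3: insert ci at [7, 9, 15] -> counters=[0,0,0,0,2,1,0,1,0,1,0,0,0,0,0,1,0,0,0,2,0,0,0,0,0,0,1,0,0,0,0,0]
Step 4: insert f at [9, 28, 30] -> counters=[0,0,0,0,2,1,0,1,0,2,0,0,0,0,0,1,0,0,0,2,0,0,0,0,0,0,1,0,1,0,1,0]
Step 5: insert tj at [0, 27, 29] -> counters=[1,0,0,0,2,1,0,1,0,2,0,0,0,0,0,1,0,0,0,2,0,0,0,0,0,0,1,1,1,1,1,0]
Step 6: insert n at [0, 9, 12] -> counters=[2,0,0,0,2,1,0,1,0,3,0,0,1,0,0,1,0,0,0,2,0,0,0,0,0,0,1,1,1,1,1,0]
Step 7: insert sdc at [5, 14, 30] -> counters=[2,0,0,0,2,2,0,1,0,3,0,0,1,0,1,1,0,0,0,2,0,0,0,0,0,0,1,1,1,1,2,0]
Step 8: insert o at [11, 18, 27] -> counters=[2,0,0,0,2,2,0,1,0,3,0,1,1,0,1,1,0,0,1,2,0,0,0,0,0,0,1,2,1,1,2,0]
Step 9: insert w at [12, 20, 31] -> counters=[2,0,0,0,2,2,0,1,0,3,0,1,2,0,1,1,0,0,1,2,1,0,0,0,0,0,1,2,1,1,2,1]
Step 10: insert u at [6, 26, 28] -> counters=[2,0,0,0,2,2,1,1,0,3,0,1,2,0,1,1,0,0,1,2,1,0,0,0,0,0,2,2,2,1,2,1]
Step 11: insert dvn at [12, 20, 24] -> counters=[2,0,0,0,2,2,1,1,0,3,0,1,3,0,1,1,0,0,1,2,2,0,0,0,1,0,2,2,2,1,2,1]
Step 12: insert ls at [10, 21, 26] -> counters=[2,0,0,0,2,2,1,1,0,3,1,1,3,0,1,1,0,0,1,2,2,1,0,0,1,0,3,2,2,1,2,1]
Step 13: insert ci at [7, 9, 15] -> counters=[2,0,0,0,2,2,1,2,0,4,1,1,3,0,1,2,0,0,1,2,2,1,0,0,1,0,3,2,2,1,2,1]
Step 14: insert sdc at [5, 14, 30] -> counters=[2,0,0,0,2,3,1,2,0,4,1,1,3,0,2,2,0,0,1,2,2,1,0,0,1,0,3,2,2,1,3,1]
Step 15: insert tj at [0, 27, 29] -> counters=[3,0,0,0,2,3,1,2,0,4,1,1,3,0,2,2,0,0,1,2,2,1,0,0,1,0,3,3,2,2,3,1]
Step 16: delete u at [6, 26, 28] -> counters=[3,0,0,0,2,3,0,2,0,4,1,1,3,0,2,2,0,0,1,2,2,1,0,0,1,0,2,3,1,2,3,1]
Step 17: insert w at [12, 20, 31] -> counters=[3,0,0,0,2,3,0,2,0,4,1,1,4,0,2,2,0,0,1,2,3,1,0,0,1,0,2,3,1,2,3,2]
Step 18: delete sdc at [5, 14, 30] -> counters=[3,0,0,0,2,2,0,2,0,4,1,1,4,0,1,2,0,0,1,2,3,1,0,0,1,0,2,3,1,2,2,2]
Step 19: delete w at [12, 20, 31] -> counters=[3,0,0,0,2,2,0,2,0,4,1,1,3,0,1,2,0,0,1,2,2,1,0,0,1,0,2,3,1,2,2,1]
Step 20: delete n at [0, 9, 12] -> counters=[2,0,0,0,2,2,0,2,0,3,1,1,2,0,1,2,0,0,1,2,2,1,0,0,1,0,2,3,1,2,2,1]
Step 21: insert ls at [10, 21, 26] -> counters=[2,0,0,0,2,2,0,2,0,3,2,1,2,0,1,2,0,0,1,2,2,2,0,0,1,0,3,3,1,2,2,1]
Query c: check counters[6]=0 counters[28]=1 counters[30]=2 -> no

Answer: no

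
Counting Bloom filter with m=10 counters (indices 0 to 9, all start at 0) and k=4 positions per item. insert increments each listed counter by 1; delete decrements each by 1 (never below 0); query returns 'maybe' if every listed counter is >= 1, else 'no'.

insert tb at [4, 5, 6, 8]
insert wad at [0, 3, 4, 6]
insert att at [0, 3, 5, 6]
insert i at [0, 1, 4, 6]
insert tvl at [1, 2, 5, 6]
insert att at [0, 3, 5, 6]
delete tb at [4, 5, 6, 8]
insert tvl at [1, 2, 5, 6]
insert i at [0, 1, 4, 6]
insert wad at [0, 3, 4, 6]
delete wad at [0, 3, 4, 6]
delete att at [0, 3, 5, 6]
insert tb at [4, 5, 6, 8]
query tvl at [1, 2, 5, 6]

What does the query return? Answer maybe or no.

Step 1: insert tb at [4, 5, 6, 8] -> counters=[0,0,0,0,1,1,1,0,1,0]
Step 2: insert wad at [0, 3, 4, 6] -> counters=[1,0,0,1,2,1,2,0,1,0]
Step 3: insert att at [0, 3, 5, 6] -> counters=[2,0,0,2,2,2,3,0,1,0]
Step 4: insert i at [0, 1, 4, 6] -> counters=[3,1,0,2,3,2,4,0,1,0]
Step 5: insert tvl at [1, 2, 5, 6] -> counters=[3,2,1,2,3,3,5,0,1,0]
Step 6: insert att at [0, 3, 5, 6] -> counters=[4,2,1,3,3,4,6,0,1,0]
Step 7: delete tb at [4, 5, 6, 8] -> counters=[4,2,1,3,2,3,5,0,0,0]
Step 8: insert tvl at [1, 2, 5, 6] -> counters=[4,3,2,3,2,4,6,0,0,0]
Step 9: insert i at [0, 1, 4, 6] -> counters=[5,4,2,3,3,4,7,0,0,0]
Step 10: insert wad at [0, 3, 4, 6] -> counters=[6,4,2,4,4,4,8,0,0,0]
Step 11: delete wad at [0, 3, 4, 6] -> counters=[5,4,2,3,3,4,7,0,0,0]
Step 12: delete att at [0, 3, 5, 6] -> counters=[4,4,2,2,3,3,6,0,0,0]
Step 13: insert tb at [4, 5, 6, 8] -> counters=[4,4,2,2,4,4,7,0,1,0]
Query tvl: check counters[1]=4 counters[2]=2 counters[5]=4 counters[6]=7 -> maybe

Answer: maybe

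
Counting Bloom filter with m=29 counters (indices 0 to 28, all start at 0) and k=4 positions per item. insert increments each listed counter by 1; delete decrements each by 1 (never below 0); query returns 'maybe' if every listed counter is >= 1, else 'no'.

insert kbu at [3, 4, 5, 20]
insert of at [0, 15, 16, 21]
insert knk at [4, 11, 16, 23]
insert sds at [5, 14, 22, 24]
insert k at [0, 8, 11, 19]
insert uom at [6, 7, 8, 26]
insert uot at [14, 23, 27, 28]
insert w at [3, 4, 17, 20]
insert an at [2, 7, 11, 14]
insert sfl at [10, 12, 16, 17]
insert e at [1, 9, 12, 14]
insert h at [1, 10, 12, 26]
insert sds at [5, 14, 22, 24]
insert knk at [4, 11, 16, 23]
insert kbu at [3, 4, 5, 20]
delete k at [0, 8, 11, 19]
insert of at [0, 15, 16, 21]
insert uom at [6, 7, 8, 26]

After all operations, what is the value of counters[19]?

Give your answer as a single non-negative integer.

Answer: 0

Derivation:
Step 1: insert kbu at [3, 4, 5, 20] -> counters=[0,0,0,1,1,1,0,0,0,0,0,0,0,0,0,0,0,0,0,0,1,0,0,0,0,0,0,0,0]
Step 2: insert of at [0, 15, 16, 21] -> counters=[1,0,0,1,1,1,0,0,0,0,0,0,0,0,0,1,1,0,0,0,1,1,0,0,0,0,0,0,0]
Step 3: insert knk at [4, 11, 16, 23] -> counters=[1,0,0,1,2,1,0,0,0,0,0,1,0,0,0,1,2,0,0,0,1,1,0,1,0,0,0,0,0]
Step 4: insert sds at [5, 14, 22, 24] -> counters=[1,0,0,1,2,2,0,0,0,0,0,1,0,0,1,1,2,0,0,0,1,1,1,1,1,0,0,0,0]
Step 5: insert k at [0, 8, 11, 19] -> counters=[2,0,0,1,2,2,0,0,1,0,0,2,0,0,1,1,2,0,0,1,1,1,1,1,1,0,0,0,0]
Step 6: insert uom at [6, 7, 8, 26] -> counters=[2,0,0,1,2,2,1,1,2,0,0,2,0,0,1,1,2,0,0,1,1,1,1,1,1,0,1,0,0]
Step 7: insert uot at [14, 23, 27, 28] -> counters=[2,0,0,1,2,2,1,1,2,0,0,2,0,0,2,1,2,0,0,1,1,1,1,2,1,0,1,1,1]
Step 8: insert w at [3, 4, 17, 20] -> counters=[2,0,0,2,3,2,1,1,2,0,0,2,0,0,2,1,2,1,0,1,2,1,1,2,1,0,1,1,1]
Step 9: insert an at [2, 7, 11, 14] -> counters=[2,0,1,2,3,2,1,2,2,0,0,3,0,0,3,1,2,1,0,1,2,1,1,2,1,0,1,1,1]
Step 10: insert sfl at [10, 12, 16, 17] -> counters=[2,0,1,2,3,2,1,2,2,0,1,3,1,0,3,1,3,2,0,1,2,1,1,2,1,0,1,1,1]
Step 11: insert e at [1, 9, 12, 14] -> counters=[2,1,1,2,3,2,1,2,2,1,1,3,2,0,4,1,3,2,0,1,2,1,1,2,1,0,1,1,1]
Step 12: insert h at [1, 10, 12, 26] -> counters=[2,2,1,2,3,2,1,2,2,1,2,3,3,0,4,1,3,2,0,1,2,1,1,2,1,0,2,1,1]
Step 13: insert sds at [5, 14, 22, 24] -> counters=[2,2,1,2,3,3,1,2,2,1,2,3,3,0,5,1,3,2,0,1,2,1,2,2,2,0,2,1,1]
Step 14: insert knk at [4, 11, 16, 23] -> counters=[2,2,1,2,4,3,1,2,2,1,2,4,3,0,5,1,4,2,0,1,2,1,2,3,2,0,2,1,1]
Step 15: insert kbu at [3, 4, 5, 20] -> counters=[2,2,1,3,5,4,1,2,2,1,2,4,3,0,5,1,4,2,0,1,3,1,2,3,2,0,2,1,1]
Step 16: delete k at [0, 8, 11, 19] -> counters=[1,2,1,3,5,4,1,2,1,1,2,3,3,0,5,1,4,2,0,0,3,1,2,3,2,0,2,1,1]
Step 17: insert of at [0, 15, 16, 21] -> counters=[2,2,1,3,5,4,1,2,1,1,2,3,3,0,5,2,5,2,0,0,3,2,2,3,2,0,2,1,1]
Step 18: insert uom at [6, 7, 8, 26] -> counters=[2,2,1,3,5,4,2,3,2,1,2,3,3,0,5,2,5,2,0,0,3,2,2,3,2,0,3,1,1]
Final counters=[2,2,1,3,5,4,2,3,2,1,2,3,3,0,5,2,5,2,0,0,3,2,2,3,2,0,3,1,1] -> counters[19]=0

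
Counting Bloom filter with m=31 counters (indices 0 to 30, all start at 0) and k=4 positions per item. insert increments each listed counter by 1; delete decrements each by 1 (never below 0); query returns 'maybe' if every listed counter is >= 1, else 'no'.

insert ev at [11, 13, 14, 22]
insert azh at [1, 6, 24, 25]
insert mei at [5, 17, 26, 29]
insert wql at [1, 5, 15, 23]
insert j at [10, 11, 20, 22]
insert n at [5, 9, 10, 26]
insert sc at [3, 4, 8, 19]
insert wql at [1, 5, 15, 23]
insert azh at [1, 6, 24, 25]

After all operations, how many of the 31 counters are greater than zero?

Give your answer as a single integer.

Answer: 21

Derivation:
Step 1: insert ev at [11, 13, 14, 22] -> counters=[0,0,0,0,0,0,0,0,0,0,0,1,0,1,1,0,0,0,0,0,0,0,1,0,0,0,0,0,0,0,0]
Step 2: insert azh at [1, 6, 24, 25] -> counters=[0,1,0,0,0,0,1,0,0,0,0,1,0,1,1,0,0,0,0,0,0,0,1,0,1,1,0,0,0,0,0]
Step 3: insert mei at [5, 17, 26, 29] -> counters=[0,1,0,0,0,1,1,0,0,0,0,1,0,1,1,0,0,1,0,0,0,0,1,0,1,1,1,0,0,1,0]
Step 4: insert wql at [1, 5, 15, 23] -> counters=[0,2,0,0,0,2,1,0,0,0,0,1,0,1,1,1,0,1,0,0,0,0,1,1,1,1,1,0,0,1,0]
Step 5: insert j at [10, 11, 20, 22] -> counters=[0,2,0,0,0,2,1,0,0,0,1,2,0,1,1,1,0,1,0,0,1,0,2,1,1,1,1,0,0,1,0]
Step 6: insert n at [5, 9, 10, 26] -> counters=[0,2,0,0,0,3,1,0,0,1,2,2,0,1,1,1,0,1,0,0,1,0,2,1,1,1,2,0,0,1,0]
Step 7: insert sc at [3, 4, 8, 19] -> counters=[0,2,0,1,1,3,1,0,1,1,2,2,0,1,1,1,0,1,0,1,1,0,2,1,1,1,2,0,0,1,0]
Step 8: insert wql at [1, 5, 15, 23] -> counters=[0,3,0,1,1,4,1,0,1,1,2,2,0,1,1,2,0,1,0,1,1,0,2,2,1,1,2,0,0,1,0]
Step 9: insert azh at [1, 6, 24, 25] -> counters=[0,4,0,1,1,4,2,0,1,1,2,2,0,1,1,2,0,1,0,1,1,0,2,2,2,2,2,0,0,1,0]
Final counters=[0,4,0,1,1,4,2,0,1,1,2,2,0,1,1,2,0,1,0,1,1,0,2,2,2,2,2,0,0,1,0] -> 21 nonzero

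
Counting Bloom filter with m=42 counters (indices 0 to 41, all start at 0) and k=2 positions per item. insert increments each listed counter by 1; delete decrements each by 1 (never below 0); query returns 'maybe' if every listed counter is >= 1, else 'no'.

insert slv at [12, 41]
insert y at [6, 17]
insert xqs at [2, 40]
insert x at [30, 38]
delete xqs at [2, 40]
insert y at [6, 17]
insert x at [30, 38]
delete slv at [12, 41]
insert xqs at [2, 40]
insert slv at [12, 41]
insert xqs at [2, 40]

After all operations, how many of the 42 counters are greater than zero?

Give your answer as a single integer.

Answer: 8

Derivation:
Step 1: insert slv at [12, 41] -> counters=[0,0,0,0,0,0,0,0,0,0,0,0,1,0,0,0,0,0,0,0,0,0,0,0,0,0,0,0,0,0,0,0,0,0,0,0,0,0,0,0,0,1]
Step 2: insert y at [6, 17] -> counters=[0,0,0,0,0,0,1,0,0,0,0,0,1,0,0,0,0,1,0,0,0,0,0,0,0,0,0,0,0,0,0,0,0,0,0,0,0,0,0,0,0,1]
Step 3: insert xqs at [2, 40] -> counters=[0,0,1,0,0,0,1,0,0,0,0,0,1,0,0,0,0,1,0,0,0,0,0,0,0,0,0,0,0,0,0,0,0,0,0,0,0,0,0,0,1,1]
Step 4: insert x at [30, 38] -> counters=[0,0,1,0,0,0,1,0,0,0,0,0,1,0,0,0,0,1,0,0,0,0,0,0,0,0,0,0,0,0,1,0,0,0,0,0,0,0,1,0,1,1]
Step 5: delete xqs at [2, 40] -> counters=[0,0,0,0,0,0,1,0,0,0,0,0,1,0,0,0,0,1,0,0,0,0,0,0,0,0,0,0,0,0,1,0,0,0,0,0,0,0,1,0,0,1]
Step 6: insert y at [6, 17] -> counters=[0,0,0,0,0,0,2,0,0,0,0,0,1,0,0,0,0,2,0,0,0,0,0,0,0,0,0,0,0,0,1,0,0,0,0,0,0,0,1,0,0,1]
Step 7: insert x at [30, 38] -> counters=[0,0,0,0,0,0,2,0,0,0,0,0,1,0,0,0,0,2,0,0,0,0,0,0,0,0,0,0,0,0,2,0,0,0,0,0,0,0,2,0,0,1]
Step 8: delete slv at [12, 41] -> counters=[0,0,0,0,0,0,2,0,0,0,0,0,0,0,0,0,0,2,0,0,0,0,0,0,0,0,0,0,0,0,2,0,0,0,0,0,0,0,2,0,0,0]
Step 9: insert xqs at [2, 40] -> counters=[0,0,1,0,0,0,2,0,0,0,0,0,0,0,0,0,0,2,0,0,0,0,0,0,0,0,0,0,0,0,2,0,0,0,0,0,0,0,2,0,1,0]
Step 10: insert slv at [12, 41] -> counters=[0,0,1,0,0,0,2,0,0,0,0,0,1,0,0,0,0,2,0,0,0,0,0,0,0,0,0,0,0,0,2,0,0,0,0,0,0,0,2,0,1,1]
Step 11: insert xqs at [2, 40] -> counters=[0,0,2,0,0,0,2,0,0,0,0,0,1,0,0,0,0,2,0,0,0,0,0,0,0,0,0,0,0,0,2,0,0,0,0,0,0,0,2,0,2,1]
Final counters=[0,0,2,0,0,0,2,0,0,0,0,0,1,0,0,0,0,2,0,0,0,0,0,0,0,0,0,0,0,0,2,0,0,0,0,0,0,0,2,0,2,1] -> 8 nonzero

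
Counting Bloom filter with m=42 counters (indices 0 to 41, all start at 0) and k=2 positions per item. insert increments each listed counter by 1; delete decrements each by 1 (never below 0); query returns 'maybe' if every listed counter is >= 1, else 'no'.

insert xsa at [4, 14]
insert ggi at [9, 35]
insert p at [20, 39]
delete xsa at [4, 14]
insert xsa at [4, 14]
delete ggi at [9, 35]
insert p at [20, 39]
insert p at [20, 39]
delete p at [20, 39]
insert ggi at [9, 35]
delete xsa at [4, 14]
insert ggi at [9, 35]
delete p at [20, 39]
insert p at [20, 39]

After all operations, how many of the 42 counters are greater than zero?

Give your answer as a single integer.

Answer: 4

Derivation:
Step 1: insert xsa at [4, 14] -> counters=[0,0,0,0,1,0,0,0,0,0,0,0,0,0,1,0,0,0,0,0,0,0,0,0,0,0,0,0,0,0,0,0,0,0,0,0,0,0,0,0,0,0]
Step 2: insert ggi at [9, 35] -> counters=[0,0,0,0,1,0,0,0,0,1,0,0,0,0,1,0,0,0,0,0,0,0,0,0,0,0,0,0,0,0,0,0,0,0,0,1,0,0,0,0,0,0]
Step 3: insert p at [20, 39] -> counters=[0,0,0,0,1,0,0,0,0,1,0,0,0,0,1,0,0,0,0,0,1,0,0,0,0,0,0,0,0,0,0,0,0,0,0,1,0,0,0,1,0,0]
Step 4: delete xsa at [4, 14] -> counters=[0,0,0,0,0,0,0,0,0,1,0,0,0,0,0,0,0,0,0,0,1,0,0,0,0,0,0,0,0,0,0,0,0,0,0,1,0,0,0,1,0,0]
Step 5: insert xsa at [4, 14] -> counters=[0,0,0,0,1,0,0,0,0,1,0,0,0,0,1,0,0,0,0,0,1,0,0,0,0,0,0,0,0,0,0,0,0,0,0,1,0,0,0,1,0,0]
Step 6: delete ggi at [9, 35] -> counters=[0,0,0,0,1,0,0,0,0,0,0,0,0,0,1,0,0,0,0,0,1,0,0,0,0,0,0,0,0,0,0,0,0,0,0,0,0,0,0,1,0,0]
Step 7: insert p at [20, 39] -> counters=[0,0,0,0,1,0,0,0,0,0,0,0,0,0,1,0,0,0,0,0,2,0,0,0,0,0,0,0,0,0,0,0,0,0,0,0,0,0,0,2,0,0]
Step 8: insert p at [20, 39] -> counters=[0,0,0,0,1,0,0,0,0,0,0,0,0,0,1,0,0,0,0,0,3,0,0,0,0,0,0,0,0,0,0,0,0,0,0,0,0,0,0,3,0,0]
Step 9: delete p at [20, 39] -> counters=[0,0,0,0,1,0,0,0,0,0,0,0,0,0,1,0,0,0,0,0,2,0,0,0,0,0,0,0,0,0,0,0,0,0,0,0,0,0,0,2,0,0]
Step 10: insert ggi at [9, 35] -> counters=[0,0,0,0,1,0,0,0,0,1,0,0,0,0,1,0,0,0,0,0,2,0,0,0,0,0,0,0,0,0,0,0,0,0,0,1,0,0,0,2,0,0]
Step 11: delete xsa at [4, 14] -> counters=[0,0,0,0,0,0,0,0,0,1,0,0,0,0,0,0,0,0,0,0,2,0,0,0,0,0,0,0,0,0,0,0,0,0,0,1,0,0,0,2,0,0]
Step 12: insert ggi at [9, 35] -> counters=[0,0,0,0,0,0,0,0,0,2,0,0,0,0,0,0,0,0,0,0,2,0,0,0,0,0,0,0,0,0,0,0,0,0,0,2,0,0,0,2,0,0]
Step 13: delete p at [20, 39] -> counters=[0,0,0,0,0,0,0,0,0,2,0,0,0,0,0,0,0,0,0,0,1,0,0,0,0,0,0,0,0,0,0,0,0,0,0,2,0,0,0,1,0,0]
Step 14: insert p at [20, 39] -> counters=[0,0,0,0,0,0,0,0,0,2,0,0,0,0,0,0,0,0,0,0,2,0,0,0,0,0,0,0,0,0,0,0,0,0,0,2,0,0,0,2,0,0]
Final counters=[0,0,0,0,0,0,0,0,0,2,0,0,0,0,0,0,0,0,0,0,2,0,0,0,0,0,0,0,0,0,0,0,0,0,0,2,0,0,0,2,0,0] -> 4 nonzero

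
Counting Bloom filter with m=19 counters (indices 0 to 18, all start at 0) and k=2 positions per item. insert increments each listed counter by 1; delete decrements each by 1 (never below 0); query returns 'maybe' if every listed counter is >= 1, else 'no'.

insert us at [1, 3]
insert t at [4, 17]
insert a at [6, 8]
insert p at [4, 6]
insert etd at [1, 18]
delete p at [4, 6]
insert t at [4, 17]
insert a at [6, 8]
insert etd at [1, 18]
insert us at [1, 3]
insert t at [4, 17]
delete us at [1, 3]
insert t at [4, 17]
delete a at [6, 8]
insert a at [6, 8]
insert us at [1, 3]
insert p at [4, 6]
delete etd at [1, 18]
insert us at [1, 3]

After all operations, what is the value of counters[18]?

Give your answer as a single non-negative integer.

Step 1: insert us at [1, 3] -> counters=[0,1,0,1,0,0,0,0,0,0,0,0,0,0,0,0,0,0,0]
Step 2: insert t at [4, 17] -> counters=[0,1,0,1,1,0,0,0,0,0,0,0,0,0,0,0,0,1,0]
Step 3: insert a at [6, 8] -> counters=[0,1,0,1,1,0,1,0,1,0,0,0,0,0,0,0,0,1,0]
Step 4: insert p at [4, 6] -> counters=[0,1,0,1,2,0,2,0,1,0,0,0,0,0,0,0,0,1,0]
Step 5: insert etd at [1, 18] -> counters=[0,2,0,1,2,0,2,0,1,0,0,0,0,0,0,0,0,1,1]
Step 6: delete p at [4, 6] -> counters=[0,2,0,1,1,0,1,0,1,0,0,0,0,0,0,0,0,1,1]
Step 7: insert t at [4, 17] -> counters=[0,2,0,1,2,0,1,0,1,0,0,0,0,0,0,0,0,2,1]
Step 8: insert a at [6, 8] -> counters=[0,2,0,1,2,0,2,0,2,0,0,0,0,0,0,0,0,2,1]
Step 9: insert etd at [1, 18] -> counters=[0,3,0,1,2,0,2,0,2,0,0,0,0,0,0,0,0,2,2]
Step 10: insert us at [1, 3] -> counters=[0,4,0,2,2,0,2,0,2,0,0,0,0,0,0,0,0,2,2]
Step 11: insert t at [4, 17] -> counters=[0,4,0,2,3,0,2,0,2,0,0,0,0,0,0,0,0,3,2]
Step 12: delete us at [1, 3] -> counters=[0,3,0,1,3,0,2,0,2,0,0,0,0,0,0,0,0,3,2]
Step 13: insert t at [4, 17] -> counters=[0,3,0,1,4,0,2,0,2,0,0,0,0,0,0,0,0,4,2]
Step 14: delete a at [6, 8] -> counters=[0,3,0,1,4,0,1,0,1,0,0,0,0,0,0,0,0,4,2]
Step 15: insert a at [6, 8] -> counters=[0,3,0,1,4,0,2,0,2,0,0,0,0,0,0,0,0,4,2]
Step 16: insert us at [1, 3] -> counters=[0,4,0,2,4,0,2,0,2,0,0,0,0,0,0,0,0,4,2]
Step 17: insert p at [4, 6] -> counters=[0,4,0,2,5,0,3,0,2,0,0,0,0,0,0,0,0,4,2]
Step 18: delete etd at [1, 18] -> counters=[0,3,0,2,5,0,3,0,2,0,0,0,0,0,0,0,0,4,1]
Step 19: insert us at [1, 3] -> counters=[0,4,0,3,5,0,3,0,2,0,0,0,0,0,0,0,0,4,1]
Final counters=[0,4,0,3,5,0,3,0,2,0,0,0,0,0,0,0,0,4,1] -> counters[18]=1

Answer: 1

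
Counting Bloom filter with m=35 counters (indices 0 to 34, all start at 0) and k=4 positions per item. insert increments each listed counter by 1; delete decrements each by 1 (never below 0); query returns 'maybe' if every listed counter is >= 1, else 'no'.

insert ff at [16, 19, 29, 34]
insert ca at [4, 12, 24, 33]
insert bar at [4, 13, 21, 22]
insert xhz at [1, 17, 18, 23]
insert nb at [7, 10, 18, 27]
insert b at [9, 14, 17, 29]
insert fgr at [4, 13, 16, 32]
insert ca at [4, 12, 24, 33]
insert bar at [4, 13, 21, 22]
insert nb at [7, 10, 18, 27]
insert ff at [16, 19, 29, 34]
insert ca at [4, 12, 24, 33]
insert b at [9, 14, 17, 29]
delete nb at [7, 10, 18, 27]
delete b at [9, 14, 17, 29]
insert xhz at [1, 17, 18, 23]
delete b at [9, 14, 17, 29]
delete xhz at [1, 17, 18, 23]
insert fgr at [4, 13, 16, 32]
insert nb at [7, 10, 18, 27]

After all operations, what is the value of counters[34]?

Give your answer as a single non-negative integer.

Answer: 2

Derivation:
Step 1: insert ff at [16, 19, 29, 34] -> counters=[0,0,0,0,0,0,0,0,0,0,0,0,0,0,0,0,1,0,0,1,0,0,0,0,0,0,0,0,0,1,0,0,0,0,1]
Step 2: insert ca at [4, 12, 24, 33] -> counters=[0,0,0,0,1,0,0,0,0,0,0,0,1,0,0,0,1,0,0,1,0,0,0,0,1,0,0,0,0,1,0,0,0,1,1]
Step 3: insert bar at [4, 13, 21, 22] -> counters=[0,0,0,0,2,0,0,0,0,0,0,0,1,1,0,0,1,0,0,1,0,1,1,0,1,0,0,0,0,1,0,0,0,1,1]
Step 4: insert xhz at [1, 17, 18, 23] -> counters=[0,1,0,0,2,0,0,0,0,0,0,0,1,1,0,0,1,1,1,1,0,1,1,1,1,0,0,0,0,1,0,0,0,1,1]
Step 5: insert nb at [7, 10, 18, 27] -> counters=[0,1,0,0,2,0,0,1,0,0,1,0,1,1,0,0,1,1,2,1,0,1,1,1,1,0,0,1,0,1,0,0,0,1,1]
Step 6: insert b at [9, 14, 17, 29] -> counters=[0,1,0,0,2,0,0,1,0,1,1,0,1,1,1,0,1,2,2,1,0,1,1,1,1,0,0,1,0,2,0,0,0,1,1]
Step 7: insert fgr at [4, 13, 16, 32] -> counters=[0,1,0,0,3,0,0,1,0,1,1,0,1,2,1,0,2,2,2,1,0,1,1,1,1,0,0,1,0,2,0,0,1,1,1]
Step 8: insert ca at [4, 12, 24, 33] -> counters=[0,1,0,0,4,0,0,1,0,1,1,0,2,2,1,0,2,2,2,1,0,1,1,1,2,0,0,1,0,2,0,0,1,2,1]
Step 9: insert bar at [4, 13, 21, 22] -> counters=[0,1,0,0,5,0,0,1,0,1,1,0,2,3,1,0,2,2,2,1,0,2,2,1,2,0,0,1,0,2,0,0,1,2,1]
Step 10: insert nb at [7, 10, 18, 27] -> counters=[0,1,0,0,5,0,0,2,0,1,2,0,2,3,1,0,2,2,3,1,0,2,2,1,2,0,0,2,0,2,0,0,1,2,1]
Step 11: insert ff at [16, 19, 29, 34] -> counters=[0,1,0,0,5,0,0,2,0,1,2,0,2,3,1,0,3,2,3,2,0,2,2,1,2,0,0,2,0,3,0,0,1,2,2]
Step 12: insert ca at [4, 12, 24, 33] -> counters=[0,1,0,0,6,0,0,2,0,1,2,0,3,3,1,0,3,2,3,2,0,2,2,1,3,0,0,2,0,3,0,0,1,3,2]
Step 13: insert b at [9, 14, 17, 29] -> counters=[0,1,0,0,6,0,0,2,0,2,2,0,3,3,2,0,3,3,3,2,0,2,2,1,3,0,0,2,0,4,0,0,1,3,2]
Step 14: delete nb at [7, 10, 18, 27] -> counters=[0,1,0,0,6,0,0,1,0,2,1,0,3,3,2,0,3,3,2,2,0,2,2,1,3,0,0,1,0,4,0,0,1,3,2]
Step 15: delete b at [9, 14, 17, 29] -> counters=[0,1,0,0,6,0,0,1,0,1,1,0,3,3,1,0,3,2,2,2,0,2,2,1,3,0,0,1,0,3,0,0,1,3,2]
Step 16: insert xhz at [1, 17, 18, 23] -> counters=[0,2,0,0,6,0,0,1,0,1,1,0,3,3,1,0,3,3,3,2,0,2,2,2,3,0,0,1,0,3,0,0,1,3,2]
Step 17: delete b at [9, 14, 17, 29] -> counters=[0,2,0,0,6,0,0,1,0,0,1,0,3,3,0,0,3,2,3,2,0,2,2,2,3,0,0,1,0,2,0,0,1,3,2]
Step 18: delete xhz at [1, 17, 18, 23] -> counters=[0,1,0,0,6,0,0,1,0,0,1,0,3,3,0,0,3,1,2,2,0,2,2,1,3,0,0,1,0,2,0,0,1,3,2]
Step 19: insert fgr at [4, 13, 16, 32] -> counters=[0,1,0,0,7,0,0,1,0,0,1,0,3,4,0,0,4,1,2,2,0,2,2,1,3,0,0,1,0,2,0,0,2,3,2]
Step 20: insert nb at [7, 10, 18, 27] -> counters=[0,1,0,0,7,0,0,2,0,0,2,0,3,4,0,0,4,1,3,2,0,2,2,1,3,0,0,2,0,2,0,0,2,3,2]
Final counters=[0,1,0,0,7,0,0,2,0,0,2,0,3,4,0,0,4,1,3,2,0,2,2,1,3,0,0,2,0,2,0,0,2,3,2] -> counters[34]=2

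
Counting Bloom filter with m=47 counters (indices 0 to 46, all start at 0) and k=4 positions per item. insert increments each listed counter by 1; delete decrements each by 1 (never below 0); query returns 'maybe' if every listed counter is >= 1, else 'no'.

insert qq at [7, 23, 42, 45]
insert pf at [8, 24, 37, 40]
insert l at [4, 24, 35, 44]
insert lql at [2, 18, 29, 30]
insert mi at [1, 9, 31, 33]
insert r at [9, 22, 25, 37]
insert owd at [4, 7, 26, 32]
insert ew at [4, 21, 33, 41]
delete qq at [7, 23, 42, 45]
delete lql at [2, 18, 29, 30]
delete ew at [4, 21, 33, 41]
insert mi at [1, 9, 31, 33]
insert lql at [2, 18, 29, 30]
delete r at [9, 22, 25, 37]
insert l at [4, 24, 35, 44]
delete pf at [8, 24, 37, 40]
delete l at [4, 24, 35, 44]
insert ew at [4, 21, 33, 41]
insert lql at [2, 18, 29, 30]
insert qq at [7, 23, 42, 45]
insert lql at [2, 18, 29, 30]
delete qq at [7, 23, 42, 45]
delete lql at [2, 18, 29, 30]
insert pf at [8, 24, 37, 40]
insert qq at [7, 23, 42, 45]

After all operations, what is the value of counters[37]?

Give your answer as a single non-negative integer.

Answer: 1

Derivation:
Step 1: insert qq at [7, 23, 42, 45] -> counters=[0,0,0,0,0,0,0,1,0,0,0,0,0,0,0,0,0,0,0,0,0,0,0,1,0,0,0,0,0,0,0,0,0,0,0,0,0,0,0,0,0,0,1,0,0,1,0]
Step 2: insert pf at [8, 24, 37, 40] -> counters=[0,0,0,0,0,0,0,1,1,0,0,0,0,0,0,0,0,0,0,0,0,0,0,1,1,0,0,0,0,0,0,0,0,0,0,0,0,1,0,0,1,0,1,0,0,1,0]
Step 3: insert l at [4, 24, 35, 44] -> counters=[0,0,0,0,1,0,0,1,1,0,0,0,0,0,0,0,0,0,0,0,0,0,0,1,2,0,0,0,0,0,0,0,0,0,0,1,0,1,0,0,1,0,1,0,1,1,0]
Step 4: insert lql at [2, 18, 29, 30] -> counters=[0,0,1,0,1,0,0,1,1,0,0,0,0,0,0,0,0,0,1,0,0,0,0,1,2,0,0,0,0,1,1,0,0,0,0,1,0,1,0,0,1,0,1,0,1,1,0]
Step 5: insert mi at [1, 9, 31, 33] -> counters=[0,1,1,0,1,0,0,1,1,1,0,0,0,0,0,0,0,0,1,0,0,0,0,1,2,0,0,0,0,1,1,1,0,1,0,1,0,1,0,0,1,0,1,0,1,1,0]
Step 6: insert r at [9, 22, 25, 37] -> counters=[0,1,1,0,1,0,0,1,1,2,0,0,0,0,0,0,0,0,1,0,0,0,1,1,2,1,0,0,0,1,1,1,0,1,0,1,0,2,0,0,1,0,1,0,1,1,0]
Step 7: insert owd at [4, 7, 26, 32] -> counters=[0,1,1,0,2,0,0,2,1,2,0,0,0,0,0,0,0,0,1,0,0,0,1,1,2,1,1,0,0,1,1,1,1,1,0,1,0,2,0,0,1,0,1,0,1,1,0]
Step 8: insert ew at [4, 21, 33, 41] -> counters=[0,1,1,0,3,0,0,2,1,2,0,0,0,0,0,0,0,0,1,0,0,1,1,1,2,1,1,0,0,1,1,1,1,2,0,1,0,2,0,0,1,1,1,0,1,1,0]
Step 9: delete qq at [7, 23, 42, 45] -> counters=[0,1,1,0,3,0,0,1,1,2,0,0,0,0,0,0,0,0,1,0,0,1,1,0,2,1,1,0,0,1,1,1,1,2,0,1,0,2,0,0,1,1,0,0,1,0,0]
Step 10: delete lql at [2, 18, 29, 30] -> counters=[0,1,0,0,3,0,0,1,1,2,0,0,0,0,0,0,0,0,0,0,0,1,1,0,2,1,1,0,0,0,0,1,1,2,0,1,0,2,0,0,1,1,0,0,1,0,0]
Step 11: delete ew at [4, 21, 33, 41] -> counters=[0,1,0,0,2,0,0,1,1,2,0,0,0,0,0,0,0,0,0,0,0,0,1,0,2,1,1,0,0,0,0,1,1,1,0,1,0,2,0,0,1,0,0,0,1,0,0]
Step 12: insert mi at [1, 9, 31, 33] -> counters=[0,2,0,0,2,0,0,1,1,3,0,0,0,0,0,0,0,0,0,0,0,0,1,0,2,1,1,0,0,0,0,2,1,2,0,1,0,2,0,0,1,0,0,0,1,0,0]
Step 13: insert lql at [2, 18, 29, 30] -> counters=[0,2,1,0,2,0,0,1,1,3,0,0,0,0,0,0,0,0,1,0,0,0,1,0,2,1,1,0,0,1,1,2,1,2,0,1,0,2,0,0,1,0,0,0,1,0,0]
Step 14: delete r at [9, 22, 25, 37] -> counters=[0,2,1,0,2,0,0,1,1,2,0,0,0,0,0,0,0,0,1,0,0,0,0,0,2,0,1,0,0,1,1,2,1,2,0,1,0,1,0,0,1,0,0,0,1,0,0]
Step 15: insert l at [4, 24, 35, 44] -> counters=[0,2,1,0,3,0,0,1,1,2,0,0,0,0,0,0,0,0,1,0,0,0,0,0,3,0,1,0,0,1,1,2,1,2,0,2,0,1,0,0,1,0,0,0,2,0,0]
Step 16: delete pf at [8, 24, 37, 40] -> counters=[0,2,1,0,3,0,0,1,0,2,0,0,0,0,0,0,0,0,1,0,0,0,0,0,2,0,1,0,0,1,1,2,1,2,0,2,0,0,0,0,0,0,0,0,2,0,0]
Step 17: delete l at [4, 24, 35, 44] -> counters=[0,2,1,0,2,0,0,1,0,2,0,0,0,0,0,0,0,0,1,0,0,0,0,0,1,0,1,0,0,1,1,2,1,2,0,1,0,0,0,0,0,0,0,0,1,0,0]
Step 18: insert ew at [4, 21, 33, 41] -> counters=[0,2,1,0,3,0,0,1,0,2,0,0,0,0,0,0,0,0,1,0,0,1,0,0,1,0,1,0,0,1,1,2,1,3,0,1,0,0,0,0,0,1,0,0,1,0,0]
Step 19: insert lql at [2, 18, 29, 30] -> counters=[0,2,2,0,3,0,0,1,0,2,0,0,0,0,0,0,0,0,2,0,0,1,0,0,1,0,1,0,0,2,2,2,1,3,0,1,0,0,0,0,0,1,0,0,1,0,0]
Step 20: insert qq at [7, 23, 42, 45] -> counters=[0,2,2,0,3,0,0,2,0,2,0,0,0,0,0,0,0,0,2,0,0,1,0,1,1,0,1,0,0,2,2,2,1,3,0,1,0,0,0,0,0,1,1,0,1,1,0]
Step 21: insert lql at [2, 18, 29, 30] -> counters=[0,2,3,0,3,0,0,2,0,2,0,0,0,0,0,0,0,0,3,0,0,1,0,1,1,0,1,0,0,3,3,2,1,3,0,1,0,0,0,0,0,1,1,0,1,1,0]
Step 22: delete qq at [7, 23, 42, 45] -> counters=[0,2,3,0,3,0,0,1,0,2,0,0,0,0,0,0,0,0,3,0,0,1,0,0,1,0,1,0,0,3,3,2,1,3,0,1,0,0,0,0,0,1,0,0,1,0,0]
Step 23: delete lql at [2, 18, 29, 30] -> counters=[0,2,2,0,3,0,0,1,0,2,0,0,0,0,0,0,0,0,2,0,0,1,0,0,1,0,1,0,0,2,2,2,1,3,0,1,0,0,0,0,0,1,0,0,1,0,0]
Step 24: insert pf at [8, 24, 37, 40] -> counters=[0,2,2,0,3,0,0,1,1,2,0,0,0,0,0,0,0,0,2,0,0,1,0,0,2,0,1,0,0,2,2,2,1,3,0,1,0,1,0,0,1,1,0,0,1,0,0]
Step 25: insert qq at [7, 23, 42, 45] -> counters=[0,2,2,0,3,0,0,2,1,2,0,0,0,0,0,0,0,0,2,0,0,1,0,1,2,0,1,0,0,2,2,2,1,3,0,1,0,1,0,0,1,1,1,0,1,1,0]
Final counters=[0,2,2,0,3,0,0,2,1,2,0,0,0,0,0,0,0,0,2,0,0,1,0,1,2,0,1,0,0,2,2,2,1,3,0,1,0,1,0,0,1,1,1,0,1,1,0] -> counters[37]=1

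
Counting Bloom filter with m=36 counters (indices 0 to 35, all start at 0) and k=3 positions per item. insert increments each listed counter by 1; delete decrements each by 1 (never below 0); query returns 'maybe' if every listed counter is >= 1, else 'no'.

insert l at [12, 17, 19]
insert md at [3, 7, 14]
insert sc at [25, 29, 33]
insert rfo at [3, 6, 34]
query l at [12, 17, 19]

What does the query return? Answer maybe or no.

Answer: maybe

Derivation:
Step 1: insert l at [12, 17, 19] -> counters=[0,0,0,0,0,0,0,0,0,0,0,0,1,0,0,0,0,1,0,1,0,0,0,0,0,0,0,0,0,0,0,0,0,0,0,0]
Step 2: insert md at [3, 7, 14] -> counters=[0,0,0,1,0,0,0,1,0,0,0,0,1,0,1,0,0,1,0,1,0,0,0,0,0,0,0,0,0,0,0,0,0,0,0,0]
Step 3: insert sc at [25, 29, 33] -> counters=[0,0,0,1,0,0,0,1,0,0,0,0,1,0,1,0,0,1,0,1,0,0,0,0,0,1,0,0,0,1,0,0,0,1,0,0]
Step 4: insert rfo at [3, 6, 34] -> counters=[0,0,0,2,0,0,1,1,0,0,0,0,1,0,1,0,0,1,0,1,0,0,0,0,0,1,0,0,0,1,0,0,0,1,1,0]
Query l: check counters[12]=1 counters[17]=1 counters[19]=1 -> maybe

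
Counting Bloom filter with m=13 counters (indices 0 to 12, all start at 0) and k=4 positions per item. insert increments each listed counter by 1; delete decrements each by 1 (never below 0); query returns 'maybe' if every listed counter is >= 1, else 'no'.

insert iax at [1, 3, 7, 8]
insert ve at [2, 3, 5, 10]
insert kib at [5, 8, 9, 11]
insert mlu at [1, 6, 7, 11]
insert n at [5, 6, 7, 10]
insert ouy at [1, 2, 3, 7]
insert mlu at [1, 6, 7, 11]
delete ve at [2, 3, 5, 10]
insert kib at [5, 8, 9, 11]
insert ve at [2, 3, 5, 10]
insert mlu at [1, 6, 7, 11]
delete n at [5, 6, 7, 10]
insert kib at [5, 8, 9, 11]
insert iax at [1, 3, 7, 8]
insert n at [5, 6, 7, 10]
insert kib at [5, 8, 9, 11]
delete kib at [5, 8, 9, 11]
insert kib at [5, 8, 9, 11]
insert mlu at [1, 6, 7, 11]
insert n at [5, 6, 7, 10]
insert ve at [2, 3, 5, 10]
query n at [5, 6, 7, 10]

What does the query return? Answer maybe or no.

Step 1: insert iax at [1, 3, 7, 8] -> counters=[0,1,0,1,0,0,0,1,1,0,0,0,0]
Step 2: insert ve at [2, 3, 5, 10] -> counters=[0,1,1,2,0,1,0,1,1,0,1,0,0]
Step 3: insert kib at [5, 8, 9, 11] -> counters=[0,1,1,2,0,2,0,1,2,1,1,1,0]
Step 4: insert mlu at [1, 6, 7, 11] -> counters=[0,2,1,2,0,2,1,2,2,1,1,2,0]
Step 5: insert n at [5, 6, 7, 10] -> counters=[0,2,1,2,0,3,2,3,2,1,2,2,0]
Step 6: insert ouy at [1, 2, 3, 7] -> counters=[0,3,2,3,0,3,2,4,2,1,2,2,0]
Step 7: insert mlu at [1, 6, 7, 11] -> counters=[0,4,2,3,0,3,3,5,2,1,2,3,0]
Step 8: delete ve at [2, 3, 5, 10] -> counters=[0,4,1,2,0,2,3,5,2,1,1,3,0]
Step 9: insert kib at [5, 8, 9, 11] -> counters=[0,4,1,2,0,3,3,5,3,2,1,4,0]
Step 10: insert ve at [2, 3, 5, 10] -> counters=[0,4,2,3,0,4,3,5,3,2,2,4,0]
Step 11: insert mlu at [1, 6, 7, 11] -> counters=[0,5,2,3,0,4,4,6,3,2,2,5,0]
Step 12: delete n at [5, 6, 7, 10] -> counters=[0,5,2,3,0,3,3,5,3,2,1,5,0]
Step 13: insert kib at [5, 8, 9, 11] -> counters=[0,5,2,3,0,4,3,5,4,3,1,6,0]
Step 14: insert iax at [1, 3, 7, 8] -> counters=[0,6,2,4,0,4,3,6,5,3,1,6,0]
Step 15: insert n at [5, 6, 7, 10] -> counters=[0,6,2,4,0,5,4,7,5,3,2,6,0]
Step 16: insert kib at [5, 8, 9, 11] -> counters=[0,6,2,4,0,6,4,7,6,4,2,7,0]
Step 17: delete kib at [5, 8, 9, 11] -> counters=[0,6,2,4,0,5,4,7,5,3,2,6,0]
Step 18: insert kib at [5, 8, 9, 11] -> counters=[0,6,2,4,0,6,4,7,6,4,2,7,0]
Step 19: insert mlu at [1, 6, 7, 11] -> counters=[0,7,2,4,0,6,5,8,6,4,2,8,0]
Step 20: insert n at [5, 6, 7, 10] -> counters=[0,7,2,4,0,7,6,9,6,4,3,8,0]
Step 21: insert ve at [2, 3, 5, 10] -> counters=[0,7,3,5,0,8,6,9,6,4,4,8,0]
Query n: check counters[5]=8 counters[6]=6 counters[7]=9 counters[10]=4 -> maybe

Answer: maybe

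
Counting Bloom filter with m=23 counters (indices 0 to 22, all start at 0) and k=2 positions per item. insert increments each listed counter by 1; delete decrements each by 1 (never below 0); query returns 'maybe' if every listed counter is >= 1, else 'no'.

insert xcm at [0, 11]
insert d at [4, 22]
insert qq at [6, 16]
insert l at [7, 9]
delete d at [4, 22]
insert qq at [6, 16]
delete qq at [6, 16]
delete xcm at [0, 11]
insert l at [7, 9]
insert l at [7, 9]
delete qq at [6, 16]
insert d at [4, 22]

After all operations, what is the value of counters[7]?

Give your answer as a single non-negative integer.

Step 1: insert xcm at [0, 11] -> counters=[1,0,0,0,0,0,0,0,0,0,0,1,0,0,0,0,0,0,0,0,0,0,0]
Step 2: insert d at [4, 22] -> counters=[1,0,0,0,1,0,0,0,0,0,0,1,0,0,0,0,0,0,0,0,0,0,1]
Step 3: insert qq at [6, 16] -> counters=[1,0,0,0,1,0,1,0,0,0,0,1,0,0,0,0,1,0,0,0,0,0,1]
Step 4: insert l at [7, 9] -> counters=[1,0,0,0,1,0,1,1,0,1,0,1,0,0,0,0,1,0,0,0,0,0,1]
Step 5: delete d at [4, 22] -> counters=[1,0,0,0,0,0,1,1,0,1,0,1,0,0,0,0,1,0,0,0,0,0,0]
Step 6: insert qq at [6, 16] -> counters=[1,0,0,0,0,0,2,1,0,1,0,1,0,0,0,0,2,0,0,0,0,0,0]
Step 7: delete qq at [6, 16] -> counters=[1,0,0,0,0,0,1,1,0,1,0,1,0,0,0,0,1,0,0,0,0,0,0]
Step 8: delete xcm at [0, 11] -> counters=[0,0,0,0,0,0,1,1,0,1,0,0,0,0,0,0,1,0,0,0,0,0,0]
Step 9: insert l at [7, 9] -> counters=[0,0,0,0,0,0,1,2,0,2,0,0,0,0,0,0,1,0,0,0,0,0,0]
Step 10: insert l at [7, 9] -> counters=[0,0,0,0,0,0,1,3,0,3,0,0,0,0,0,0,1,0,0,0,0,0,0]
Step 11: delete qq at [6, 16] -> counters=[0,0,0,0,0,0,0,3,0,3,0,0,0,0,0,0,0,0,0,0,0,0,0]
Step 12: insert d at [4, 22] -> counters=[0,0,0,0,1,0,0,3,0,3,0,0,0,0,0,0,0,0,0,0,0,0,1]
Final counters=[0,0,0,0,1,0,0,3,0,3,0,0,0,0,0,0,0,0,0,0,0,0,1] -> counters[7]=3

Answer: 3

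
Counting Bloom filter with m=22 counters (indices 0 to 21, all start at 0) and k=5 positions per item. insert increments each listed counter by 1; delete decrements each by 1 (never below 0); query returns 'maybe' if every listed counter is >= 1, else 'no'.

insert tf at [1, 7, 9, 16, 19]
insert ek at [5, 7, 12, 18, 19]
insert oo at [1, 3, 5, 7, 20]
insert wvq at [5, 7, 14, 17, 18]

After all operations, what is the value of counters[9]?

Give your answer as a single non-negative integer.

Answer: 1

Derivation:
Step 1: insert tf at [1, 7, 9, 16, 19] -> counters=[0,1,0,0,0,0,0,1,0,1,0,0,0,0,0,0,1,0,0,1,0,0]
Step 2: insert ek at [5, 7, 12, 18, 19] -> counters=[0,1,0,0,0,1,0,2,0,1,0,0,1,0,0,0,1,0,1,2,0,0]
Step 3: insert oo at [1, 3, 5, 7, 20] -> counters=[0,2,0,1,0,2,0,3,0,1,0,0,1,0,0,0,1,0,1,2,1,0]
Step 4: insert wvq at [5, 7, 14, 17, 18] -> counters=[0,2,0,1,0,3,0,4,0,1,0,0,1,0,1,0,1,1,2,2,1,0]
Final counters=[0,2,0,1,0,3,0,4,0,1,0,0,1,0,1,0,1,1,2,2,1,0] -> counters[9]=1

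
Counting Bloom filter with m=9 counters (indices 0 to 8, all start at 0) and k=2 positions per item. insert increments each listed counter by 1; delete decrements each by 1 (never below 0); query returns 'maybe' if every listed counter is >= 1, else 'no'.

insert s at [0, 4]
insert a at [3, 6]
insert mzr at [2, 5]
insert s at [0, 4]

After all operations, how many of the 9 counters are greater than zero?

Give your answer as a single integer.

Answer: 6

Derivation:
Step 1: insert s at [0, 4] -> counters=[1,0,0,0,1,0,0,0,0]
Step 2: insert a at [3, 6] -> counters=[1,0,0,1,1,0,1,0,0]
Step 3: insert mzr at [2, 5] -> counters=[1,0,1,1,1,1,1,0,0]
Step 4: insert s at [0, 4] -> counters=[2,0,1,1,2,1,1,0,0]
Final counters=[2,0,1,1,2,1,1,0,0] -> 6 nonzero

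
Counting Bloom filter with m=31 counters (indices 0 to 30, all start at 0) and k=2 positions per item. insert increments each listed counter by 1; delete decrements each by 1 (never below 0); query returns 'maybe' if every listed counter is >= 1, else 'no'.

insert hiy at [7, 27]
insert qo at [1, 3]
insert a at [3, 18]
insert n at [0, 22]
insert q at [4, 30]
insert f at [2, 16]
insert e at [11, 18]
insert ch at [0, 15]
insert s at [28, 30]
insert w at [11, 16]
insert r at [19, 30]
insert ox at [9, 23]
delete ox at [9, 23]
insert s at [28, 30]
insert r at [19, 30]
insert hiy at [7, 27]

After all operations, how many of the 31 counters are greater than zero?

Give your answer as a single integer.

Step 1: insert hiy at [7, 27] -> counters=[0,0,0,0,0,0,0,1,0,0,0,0,0,0,0,0,0,0,0,0,0,0,0,0,0,0,0,1,0,0,0]
Step 2: insert qo at [1, 3] -> counters=[0,1,0,1,0,0,0,1,0,0,0,0,0,0,0,0,0,0,0,0,0,0,0,0,0,0,0,1,0,0,0]
Step 3: insert a at [3, 18] -> counters=[0,1,0,2,0,0,0,1,0,0,0,0,0,0,0,0,0,0,1,0,0,0,0,0,0,0,0,1,0,0,0]
Step 4: insert n at [0, 22] -> counters=[1,1,0,2,0,0,0,1,0,0,0,0,0,0,0,0,0,0,1,0,0,0,1,0,0,0,0,1,0,0,0]
Step 5: insert q at [4, 30] -> counters=[1,1,0,2,1,0,0,1,0,0,0,0,0,0,0,0,0,0,1,0,0,0,1,0,0,0,0,1,0,0,1]
Step 6: insert f at [2, 16] -> counters=[1,1,1,2,1,0,0,1,0,0,0,0,0,0,0,0,1,0,1,0,0,0,1,0,0,0,0,1,0,0,1]
Step 7: insert e at [11, 18] -> counters=[1,1,1,2,1,0,0,1,0,0,0,1,0,0,0,0,1,0,2,0,0,0,1,0,0,0,0,1,0,0,1]
Step 8: insert ch at [0, 15] -> counters=[2,1,1,2,1,0,0,1,0,0,0,1,0,0,0,1,1,0,2,0,0,0,1,0,0,0,0,1,0,0,1]
Step 9: insert s at [28, 30] -> counters=[2,1,1,2,1,0,0,1,0,0,0,1,0,0,0,1,1,0,2,0,0,0,1,0,0,0,0,1,1,0,2]
Step 10: insert w at [11, 16] -> counters=[2,1,1,2,1,0,0,1,0,0,0,2,0,0,0,1,2,0,2,0,0,0,1,0,0,0,0,1,1,0,2]
Step 11: insert r at [19, 30] -> counters=[2,1,1,2,1,0,0,1,0,0,0,2,0,0,0,1,2,0,2,1,0,0,1,0,0,0,0,1,1,0,3]
Step 12: insert ox at [9, 23] -> counters=[2,1,1,2,1,0,0,1,0,1,0,2,0,0,0,1,2,0,2,1,0,0,1,1,0,0,0,1,1,0,3]
Step 13: delete ox at [9, 23] -> counters=[2,1,1,2,1,0,0,1,0,0,0,2,0,0,0,1,2,0,2,1,0,0,1,0,0,0,0,1,1,0,3]
Step 14: insert s at [28, 30] -> counters=[2,1,1,2,1,0,0,1,0,0,0,2,0,0,0,1,2,0,2,1,0,0,1,0,0,0,0,1,2,0,4]
Step 15: insert r at [19, 30] -> counters=[2,1,1,2,1,0,0,1,0,0,0,2,0,0,0,1,2,0,2,2,0,0,1,0,0,0,0,1,2,0,5]
Step 16: insert hiy at [7, 27] -> counters=[2,1,1,2,1,0,0,2,0,0,0,2,0,0,0,1,2,0,2,2,0,0,1,0,0,0,0,2,2,0,5]
Final counters=[2,1,1,2,1,0,0,2,0,0,0,2,0,0,0,1,2,0,2,2,0,0,1,0,0,0,0,2,2,0,5] -> 15 nonzero

Answer: 15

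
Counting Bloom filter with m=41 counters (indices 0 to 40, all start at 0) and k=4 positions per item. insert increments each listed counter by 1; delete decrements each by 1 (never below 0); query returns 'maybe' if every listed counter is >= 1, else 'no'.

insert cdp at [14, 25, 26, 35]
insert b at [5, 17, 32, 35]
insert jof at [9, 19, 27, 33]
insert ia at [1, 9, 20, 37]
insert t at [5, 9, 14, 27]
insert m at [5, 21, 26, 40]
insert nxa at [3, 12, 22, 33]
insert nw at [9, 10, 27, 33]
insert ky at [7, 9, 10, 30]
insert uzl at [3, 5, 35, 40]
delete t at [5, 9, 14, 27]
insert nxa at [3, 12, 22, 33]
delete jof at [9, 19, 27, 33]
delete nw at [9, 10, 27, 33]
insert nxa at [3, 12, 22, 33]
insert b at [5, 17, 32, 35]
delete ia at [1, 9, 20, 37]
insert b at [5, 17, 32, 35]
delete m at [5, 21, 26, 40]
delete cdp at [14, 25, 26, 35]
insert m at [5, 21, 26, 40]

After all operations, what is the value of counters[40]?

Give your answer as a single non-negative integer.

Answer: 2

Derivation:
Step 1: insert cdp at [14, 25, 26, 35] -> counters=[0,0,0,0,0,0,0,0,0,0,0,0,0,0,1,0,0,0,0,0,0,0,0,0,0,1,1,0,0,0,0,0,0,0,0,1,0,0,0,0,0]
Step 2: insert b at [5, 17, 32, 35] -> counters=[0,0,0,0,0,1,0,0,0,0,0,0,0,0,1,0,0,1,0,0,0,0,0,0,0,1,1,0,0,0,0,0,1,0,0,2,0,0,0,0,0]
Step 3: insert jof at [9, 19, 27, 33] -> counters=[0,0,0,0,0,1,0,0,0,1,0,0,0,0,1,0,0,1,0,1,0,0,0,0,0,1,1,1,0,0,0,0,1,1,0,2,0,0,0,0,0]
Step 4: insert ia at [1, 9, 20, 37] -> counters=[0,1,0,0,0,1,0,0,0,2,0,0,0,0,1,0,0,1,0,1,1,0,0,0,0,1,1,1,0,0,0,0,1,1,0,2,0,1,0,0,0]
Step 5: insert t at [5, 9, 14, 27] -> counters=[0,1,0,0,0,2,0,0,0,3,0,0,0,0,2,0,0,1,0,1,1,0,0,0,0,1,1,2,0,0,0,0,1,1,0,2,0,1,0,0,0]
Step 6: insert m at [5, 21, 26, 40] -> counters=[0,1,0,0,0,3,0,0,0,3,0,0,0,0,2,0,0,1,0,1,1,1,0,0,0,1,2,2,0,0,0,0,1,1,0,2,0,1,0,0,1]
Step 7: insert nxa at [3, 12, 22, 33] -> counters=[0,1,0,1,0,3,0,0,0,3,0,0,1,0,2,0,0,1,0,1,1,1,1,0,0,1,2,2,0,0,0,0,1,2,0,2,0,1,0,0,1]
Step 8: insert nw at [9, 10, 27, 33] -> counters=[0,1,0,1,0,3,0,0,0,4,1,0,1,0,2,0,0,1,0,1,1,1,1,0,0,1,2,3,0,0,0,0,1,3,0,2,0,1,0,0,1]
Step 9: insert ky at [7, 9, 10, 30] -> counters=[0,1,0,1,0,3,0,1,0,5,2,0,1,0,2,0,0,1,0,1,1,1,1,0,0,1,2,3,0,0,1,0,1,3,0,2,0,1,0,0,1]
Step 10: insert uzl at [3, 5, 35, 40] -> counters=[0,1,0,2,0,4,0,1,0,5,2,0,1,0,2,0,0,1,0,1,1,1,1,0,0,1,2,3,0,0,1,0,1,3,0,3,0,1,0,0,2]
Step 11: delete t at [5, 9, 14, 27] -> counters=[0,1,0,2,0,3,0,1,0,4,2,0,1,0,1,0,0,1,0,1,1,1,1,0,0,1,2,2,0,0,1,0,1,3,0,3,0,1,0,0,2]
Step 12: insert nxa at [3, 12, 22, 33] -> counters=[0,1,0,3,0,3,0,1,0,4,2,0,2,0,1,0,0,1,0,1,1,1,2,0,0,1,2,2,0,0,1,0,1,4,0,3,0,1,0,0,2]
Step 13: delete jof at [9, 19, 27, 33] -> counters=[0,1,0,3,0,3,0,1,0,3,2,0,2,0,1,0,0,1,0,0,1,1,2,0,0,1,2,1,0,0,1,0,1,3,0,3,0,1,0,0,2]
Step 14: delete nw at [9, 10, 27, 33] -> counters=[0,1,0,3,0,3,0,1,0,2,1,0,2,0,1,0,0,1,0,0,1,1,2,0,0,1,2,0,0,0,1,0,1,2,0,3,0,1,0,0,2]
Step 15: insert nxa at [3, 12, 22, 33] -> counters=[0,1,0,4,0,3,0,1,0,2,1,0,3,0,1,0,0,1,0,0,1,1,3,0,0,1,2,0,0,0,1,0,1,3,0,3,0,1,0,0,2]
Step 16: insert b at [5, 17, 32, 35] -> counters=[0,1,0,4,0,4,0,1,0,2,1,0,3,0,1,0,0,2,0,0,1,1,3,0,0,1,2,0,0,0,1,0,2,3,0,4,0,1,0,0,2]
Step 17: delete ia at [1, 9, 20, 37] -> counters=[0,0,0,4,0,4,0,1,0,1,1,0,3,0,1,0,0,2,0,0,0,1,3,0,0,1,2,0,0,0,1,0,2,3,0,4,0,0,0,0,2]
Step 18: insert b at [5, 17, 32, 35] -> counters=[0,0,0,4,0,5,0,1,0,1,1,0,3,0,1,0,0,3,0,0,0,1,3,0,0,1,2,0,0,0,1,0,3,3,0,5,0,0,0,0,2]
Step 19: delete m at [5, 21, 26, 40] -> counters=[0,0,0,4,0,4,0,1,0,1,1,0,3,0,1,0,0,3,0,0,0,0,3,0,0,1,1,0,0,0,1,0,3,3,0,5,0,0,0,0,1]
Step 20: delete cdp at [14, 25, 26, 35] -> counters=[0,0,0,4,0,4,0,1,0,1,1,0,3,0,0,0,0,3,0,0,0,0,3,0,0,0,0,0,0,0,1,0,3,3,0,4,0,0,0,0,1]
Step 21: insert m at [5, 21, 26, 40] -> counters=[0,0,0,4,0,5,0,1,0,1,1,0,3,0,0,0,0,3,0,0,0,1,3,0,0,0,1,0,0,0,1,0,3,3,0,4,0,0,0,0,2]
Final counters=[0,0,0,4,0,5,0,1,0,1,1,0,3,0,0,0,0,3,0,0,0,1,3,0,0,0,1,0,0,0,1,0,3,3,0,4,0,0,0,0,2] -> counters[40]=2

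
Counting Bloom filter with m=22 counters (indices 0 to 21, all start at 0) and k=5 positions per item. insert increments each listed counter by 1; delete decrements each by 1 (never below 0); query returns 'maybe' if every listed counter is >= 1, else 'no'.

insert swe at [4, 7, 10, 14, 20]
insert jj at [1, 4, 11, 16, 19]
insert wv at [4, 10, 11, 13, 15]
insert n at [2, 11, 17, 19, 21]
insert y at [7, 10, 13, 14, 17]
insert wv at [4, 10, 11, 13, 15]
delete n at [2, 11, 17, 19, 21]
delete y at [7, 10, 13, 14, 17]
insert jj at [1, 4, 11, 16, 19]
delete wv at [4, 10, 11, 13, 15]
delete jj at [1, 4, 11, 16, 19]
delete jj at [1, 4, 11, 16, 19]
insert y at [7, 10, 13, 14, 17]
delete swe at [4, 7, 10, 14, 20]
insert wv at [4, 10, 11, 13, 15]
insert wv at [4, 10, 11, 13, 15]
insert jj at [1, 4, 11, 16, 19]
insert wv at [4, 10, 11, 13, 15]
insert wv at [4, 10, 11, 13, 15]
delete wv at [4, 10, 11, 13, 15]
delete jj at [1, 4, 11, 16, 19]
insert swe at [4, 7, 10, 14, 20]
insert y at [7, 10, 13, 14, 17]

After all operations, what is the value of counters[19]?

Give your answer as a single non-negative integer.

Step 1: insert swe at [4, 7, 10, 14, 20] -> counters=[0,0,0,0,1,0,0,1,0,0,1,0,0,0,1,0,0,0,0,0,1,0]
Step 2: insert jj at [1, 4, 11, 16, 19] -> counters=[0,1,0,0,2,0,0,1,0,0,1,1,0,0,1,0,1,0,0,1,1,0]
Step 3: insert wv at [4, 10, 11, 13, 15] -> counters=[0,1,0,0,3,0,0,1,0,0,2,2,0,1,1,1,1,0,0,1,1,0]
Step 4: insert n at [2, 11, 17, 19, 21] -> counters=[0,1,1,0,3,0,0,1,0,0,2,3,0,1,1,1,1,1,0,2,1,1]
Step 5: insert y at [7, 10, 13, 14, 17] -> counters=[0,1,1,0,3,0,0,2,0,0,3,3,0,2,2,1,1,2,0,2,1,1]
Step 6: insert wv at [4, 10, 11, 13, 15] -> counters=[0,1,1,0,4,0,0,2,0,0,4,4,0,3,2,2,1,2,0,2,1,1]
Step 7: delete n at [2, 11, 17, 19, 21] -> counters=[0,1,0,0,4,0,0,2,0,0,4,3,0,3,2,2,1,1,0,1,1,0]
Step 8: delete y at [7, 10, 13, 14, 17] -> counters=[0,1,0,0,4,0,0,1,0,0,3,3,0,2,1,2,1,0,0,1,1,0]
Step 9: insert jj at [1, 4, 11, 16, 19] -> counters=[0,2,0,0,5,0,0,1,0,0,3,4,0,2,1,2,2,0,0,2,1,0]
Step 10: delete wv at [4, 10, 11, 13, 15] -> counters=[0,2,0,0,4,0,0,1,0,0,2,3,0,1,1,1,2,0,0,2,1,0]
Step 11: delete jj at [1, 4, 11, 16, 19] -> counters=[0,1,0,0,3,0,0,1,0,0,2,2,0,1,1,1,1,0,0,1,1,0]
Step 12: delete jj at [1, 4, 11, 16, 19] -> counters=[0,0,0,0,2,0,0,1,0,0,2,1,0,1,1,1,0,0,0,0,1,0]
Step 13: insert y at [7, 10, 13, 14, 17] -> counters=[0,0,0,0,2,0,0,2,0,0,3,1,0,2,2,1,0,1,0,0,1,0]
Step 14: delete swe at [4, 7, 10, 14, 20] -> counters=[0,0,0,0,1,0,0,1,0,0,2,1,0,2,1,1,0,1,0,0,0,0]
Step 15: insert wv at [4, 10, 11, 13, 15] -> counters=[0,0,0,0,2,0,0,1,0,0,3,2,0,3,1,2,0,1,0,0,0,0]
Step 16: insert wv at [4, 10, 11, 13, 15] -> counters=[0,0,0,0,3,0,0,1,0,0,4,3,0,4,1,3,0,1,0,0,0,0]
Step 17: insert jj at [1, 4, 11, 16, 19] -> counters=[0,1,0,0,4,0,0,1,0,0,4,4,0,4,1,3,1,1,0,1,0,0]
Step 18: insert wv at [4, 10, 11, 13, 15] -> counters=[0,1,0,0,5,0,0,1,0,0,5,5,0,5,1,4,1,1,0,1,0,0]
Step 19: insert wv at [4, 10, 11, 13, 15] -> counters=[0,1,0,0,6,0,0,1,0,0,6,6,0,6,1,5,1,1,0,1,0,0]
Step 20: delete wv at [4, 10, 11, 13, 15] -> counters=[0,1,0,0,5,0,0,1,0,0,5,5,0,5,1,4,1,1,0,1,0,0]
Step 21: delete jj at [1, 4, 11, 16, 19] -> counters=[0,0,0,0,4,0,0,1,0,0,5,4,0,5,1,4,0,1,0,0,0,0]
Step 22: insert swe at [4, 7, 10, 14, 20] -> counters=[0,0,0,0,5,0,0,2,0,0,6,4,0,5,2,4,0,1,0,0,1,0]
Step 23: insert y at [7, 10, 13, 14, 17] -> counters=[0,0,0,0,5,0,0,3,0,0,7,4,0,6,3,4,0,2,0,0,1,0]
Final counters=[0,0,0,0,5,0,0,3,0,0,7,4,0,6,3,4,0,2,0,0,1,0] -> counters[19]=0

Answer: 0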